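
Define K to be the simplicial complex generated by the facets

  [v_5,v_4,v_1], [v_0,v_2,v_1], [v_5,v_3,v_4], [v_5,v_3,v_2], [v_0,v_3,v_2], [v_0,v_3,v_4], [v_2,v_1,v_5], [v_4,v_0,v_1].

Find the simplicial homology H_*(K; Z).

H_0 = Z,  H_1 = 0,  H_2 = Z.

Fix the vertex order v_0 < v_1 < v_2 < v_3 < v_4 < v_5 and write every simplex with vertices in increasing order. Then dim K = 2 and the simplices of K are:

  0-simplices (6): [v_0], [v_1], [v_2], [v_3], [v_4], [v_5]
  1-simplices (12): [v_0,v_1], [v_0,v_2], [v_0,v_3], [v_0,v_4], [v_1,v_2], [v_1,v_4], [v_1,v_5], [v_2,v_3], [v_2,v_5], [v_3,v_4], [v_3,v_5], [v_4,v_5]
  2-simplices (8): [v_0,v_1,v_2], [v_0,v_1,v_4], [v_0,v_2,v_3], [v_0,v_3,v_4], [v_1,v_2,v_5], [v_1,v_4,v_5], [v_2,v_3,v_5], [v_3,v_4,v_5]

giving chain groups C_0 ≅ Z^6, C_1 ≅ Z^12, C_2 ≅ Z^8.

The boundary map ∂_1: C_1 → C_0 is given by ∂[p,q] = [q] − [p].
The 6×12 boundary matrix has rank 5 and Smith normal form diag(1,1,1,1,1).

Boundary ∂_2: C_2 → C_1 acts by ∂[p,q,r] = [q,r] − [p,r] + [p,q]. For instance
  ∂[v_1,v_4,v_5] = [v_4,v_5] − [v_1,v_5] + [v_1,v_4],
  ∂[v_1,v_2,v_5] = [v_2,v_5] − [v_1,v_5] + [v_1,v_2].
As a 12×8 matrix over Z this has rank 7, with invariant factors (1,1,1,1,1,1,1).

From H_k ≅ ker(∂_k) / im(∂_{k+1}) we obtain:

  H_0: rank C_0 − rank ∂_1 = 6 − 5 = 1, and the invariant factors of ∂_1 are all 1, so H_0 = Z.
  H_1: rank ker ∂_1 − rank ∂_2 = (12 − 5) − 7 = 0, and the invariant factors of ∂_2 are all 1, so H_1 = 0.
  H_2: rank ker ∂_2 − rank ∂_3 = (8 − 7) − 0 = 1, and there is no ∂_3, so H_2 = Z.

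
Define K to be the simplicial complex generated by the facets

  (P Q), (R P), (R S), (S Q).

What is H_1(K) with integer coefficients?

H_1 ≅ Z.

Fix the vertex order P < Q < R < S and write every simplex with vertices in increasing order. Then dim K = 1 and the simplices of K are:

  0-simplices (4): P, Q, R, S
  1-simplices (4): PQ, PR, QS, RS

giving chain groups C_0 ≅ Z^4, C_1 ≅ Z^4.

∂_1: C_1 → C_0 maps an edge to its endpoints' difference, ∂[p,q] = q − p.
The 4×4 boundary matrix has rank 3 and Smith normal form diag(1,1,1).

Now H_k = ker ∂_k / im ∂_{k+1}, so:

  H_1: rank ker ∂_1 − rank ∂_2 = (4 − 3) − 0 = 1, and there is no ∂_2, so H_1 = Z.

(K is a triangulation of the circle S^1.)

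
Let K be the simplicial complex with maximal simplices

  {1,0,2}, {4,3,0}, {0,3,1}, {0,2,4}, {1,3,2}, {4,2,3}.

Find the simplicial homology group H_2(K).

H_2 ≅ Z.

We work with the vertex ordering 0 < 1 < 2 < 3 < 4. The simplices of K, each written with vertices in increasing order, are:

  0-simplices (5): [0], [1], [2], [3], [4]
  1-simplices (9): [0,1], [0,2], [0,3], [0,4], [1,2], [1,3], [2,3], [2,4], [3,4]
  2-simplices (6): [0,1,2], [0,1,3], [0,2,4], [0,3,4], [1,2,3], [2,3,4]

giving chain groups C_0 ≅ Z^5, C_1 ≅ Z^9, C_2 ≅ Z^6.

∂_1: C_1 → C_0 is given by ∂[p,q] = [q] − [p].
The resulting 5×9 matrix has rank 4, and its Smith normal form has invariant factors (1,1,1,1).

Boundary ∂_2: C_2 → C_1 acts by ∂[p,q,r] = [q,r] − [p,r] + [p,q]. For instance
  ∂[0,1,3] = [1,3] − [0,3] + [0,1],
  ∂[2,3,4] = [3,4] − [2,4] + [2,3].
The 9×6 boundary matrix has rank 5 and Smith normal form diag(1,1,1,1,1).

Now H_k = ker ∂_k / im ∂_{k+1}, so:

  H_2: rank ker ∂_2 − rank ∂_3 = (6 − 5) − 0 = 1, and there is no ∂_3, so H_2 = Z.

(K is a triangulation of the 2-sphere S^2.)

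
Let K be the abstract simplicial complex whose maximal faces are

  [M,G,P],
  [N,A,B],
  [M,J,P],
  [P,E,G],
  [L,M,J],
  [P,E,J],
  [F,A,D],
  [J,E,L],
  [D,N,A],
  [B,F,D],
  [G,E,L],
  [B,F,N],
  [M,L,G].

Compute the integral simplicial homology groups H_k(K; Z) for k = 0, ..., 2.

H_0 ≅ Z^2,  H_1 ≅ Z,  H_2 ≅ Z.

Order the vertices as A < B < D < E < F < G < J < L < M < N < P. Listing each simplex with vertices in this order, K has dimension 2 with simplices:

  0-simplices (11): A, B, D, E, F, G, J, L, M, N, P
  1-simplices (22): AB, AD, AF, AN, BD, BF, BN, DF, DN, EG, EJ, EL, EP, FN, GL, GM, GP, JL, JM, JP, LM, MP
  2-simplices (13): ABN, ADF, ADN, BDF, BFN, EGL, EGP, EJL, EJP, GLM, GMP, JLM, JMP

so the chain groups are C_0 ≅ Z^11, C_1 ≅ Z^22, C_2 ≅ Z^13.

Boundary ∂_1: C_1 → C_0 is given by ∂[p,q] = [q] − [p]. For instance
  ∂DN = N − D.
As a 11×22 matrix over Z this has rank 9, with invariant factors (1,1,1,1,1,1,1,1,1).

The boundary map ∂_2: C_2 → C_1 maps a triangle to the signed sum of its edges. For instance
  ∂ADF = DF − AF + AD,
  ∂BFN = FN − BN + BF.
The resulting 22×13 matrix has rank 12, and its Smith normal form has invariant factors (1,1,1,1,1,1,1,1,1,1,1,1).

Reading off H_k = ker ∂_k / im ∂_{k+1}:

  H_0: rank C_0 − rank ∂_1 = 11 − 9 = 2, and the invariant factors of ∂_1 are all 1, so H_0 = Z^2.
  H_1: rank ker ∂_1 − rank ∂_2 = (22 − 9) − 12 = 1, and the invariant factors of ∂_2 are all 1, so H_1 = Z.
  H_2: rank ker ∂_2 − rank ∂_3 = (13 − 12) − 0 = 1, and there is no ∂_3, so H_2 = Z.

(K is a triangulation of the disjoint union of the Möbius band and the 2-sphere S^2.)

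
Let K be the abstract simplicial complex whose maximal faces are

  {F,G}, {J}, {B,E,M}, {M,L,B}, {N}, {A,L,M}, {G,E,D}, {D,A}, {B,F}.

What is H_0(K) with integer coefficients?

Take the total order A < B < D < E < F < G < J < L < M < N on the vertex set. Then K (dimension 2) consists of the simplices:

  0-simplices (10): A, B, D, E, F, G, J, L, M, N
  1-simplices (13): AD, AL, AM, BE, BF, BL, BM, DE, DG, EG, EM, FG, LM
  2-simplices (4): ALM, BEM, BLM, DEG

Hence C_0 ≅ Z^10, C_1 ≅ Z^13, C_2 ≅ Z^4.

∂_1: C_1 → C_0 maps an edge to its endpoints' difference, ∂[p,q] = q − p. For instance
  ∂AM = M − A.
As a 10×13 matrix over Z this has rank 7, with invariant factors (1,1,1,1,1,1,1).

∂_2: C_2 → C_1 sends each 2-simplex [p,q,r] to [q,r] − [p,r] + [p,q]. For instance
  ∂BLM = LM − BM + BL,
  ∂DEG = EG − DG + DE.
As a 13×4 matrix over Z this has rank 4, with invariant factors (1,1,1,1).

From H_k ≅ ker(∂_k) / im(∂_{k+1}) we obtain:

  H_0: rank C_0 − rank ∂_1 = 10 − 7 = 3, and the invariant factors of ∂_1 are all 1, so H_0 = Z^3.

H_0 ≅ Z^3.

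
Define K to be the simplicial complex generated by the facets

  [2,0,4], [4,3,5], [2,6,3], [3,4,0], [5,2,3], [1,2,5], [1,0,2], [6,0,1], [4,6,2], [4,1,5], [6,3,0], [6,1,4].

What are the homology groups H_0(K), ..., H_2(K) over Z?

H_0 ≅ Z,  H_1 ≅ Z/2,  H_2 = 0.

Fix the vertex order 0 < 1 < 2 < 3 < 4 < 5 < 6 and write every simplex with vertices in increasing order. Then dim K = 2 and the simplices of K are:

  0-simplices (7): [0], [1], [2], [3], [4], [5], [6]
  1-simplices (18): [0,1], [0,2], [0,3], [0,4], [0,6], [1,2], [1,4], [1,5], [1,6], [2,3], [2,4], [2,5], [2,6], [3,4], [3,5], [3,6], [4,5], [4,6]
  2-simplices (12): [0,1,2], [0,1,6], [0,2,4], [0,3,4], [0,3,6], [1,2,5], [1,4,5], [1,4,6], [2,3,5], [2,3,6], [2,4,6], [3,4,5]

so the chain groups are C_0 ≅ Z^7, C_1 ≅ Z^18, C_2 ≅ Z^12.

∂_1: C_1 → C_0 sends each edge [p,q] (with p < q) to q − p.
The 7×18 boundary matrix has rank 6 and Smith normal form diag(1,1,1,1,1,1).

∂_2: C_2 → C_1 maps a triangle to the signed sum of its edges. For instance
  ∂[0,1,6] = [1,6] − [0,6] + [0,1],
  ∂[3,4,5] = [4,5] − [3,5] + [3,4].
The 18×12 boundary matrix has rank 12 and Smith normal form diag(1,1,1,1,1,1,1,1,1,1,1,2).

Now H_k = ker ∂_k / im ∂_{k+1}, so:

  H_0: rank C_0 − rank ∂_1 = 7 − 6 = 1, and the invariant factors of ∂_1 are all 1, so H_0 = Z.
  H_1: rank ker ∂_1 − rank ∂_2 = (18 − 6) − 12 = 0, and ∂_2 has invariant factor 2 > 1, so H_1 = Z/2.
  H_2: rank ker ∂_2 − rank ∂_3 = (12 − 12) − 0 = 0, and there is no ∂_3, so H_2 = 0.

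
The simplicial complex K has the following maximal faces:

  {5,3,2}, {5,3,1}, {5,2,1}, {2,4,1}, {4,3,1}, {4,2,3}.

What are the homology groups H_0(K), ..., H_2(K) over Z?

H_0 ≅ Z,  H_1 = 0,  H_2 ≅ Z.

We work with the vertex ordering 1 < 2 < 3 < 4 < 5. The simplices of K, each written with vertices in increasing order, are:

  0-simplices (5): [1], [2], [3], [4], [5]
  1-simplices (9): [1,2], [1,3], [1,4], [1,5], [2,3], [2,4], [2,5], [3,4], [3,5]
  2-simplices (6): [1,2,4], [1,2,5], [1,3,4], [1,3,5], [2,3,4], [2,3,5]

so the chain groups are C_0 ≅ Z^5, C_1 ≅ Z^9, C_2 ≅ Z^6.

The boundary map ∂_1: C_1 → C_0 is given by ∂[p,q] = [q] − [p].
This gives a 5×9 integer matrix of rank 4; reducing to Smith normal form yields diagonal entries (1,1,1,1).

∂_2: C_2 → C_1 acts by ∂[p,q,r] = [q,r] − [p,r] + [p,q]. For instance
  ∂[2,3,5] = [3,5] − [2,5] + [2,3],
  ∂[1,3,5] = [3,5] − [1,5] + [1,3].
The 9×6 boundary matrix has rank 5 and Smith normal form diag(1,1,1,1,1).

From H_k ≅ ker(∂_k) / im(∂_{k+1}) we obtain:

  H_0: rank C_0 − rank ∂_1 = 5 − 4 = 1, and the invariant factors of ∂_1 are all 1, so H_0 = Z.
  H_1: rank ker ∂_1 − rank ∂_2 = (9 − 4) − 5 = 0, and the invariant factors of ∂_2 are all 1, so H_1 = 0.
  H_2: rank ker ∂_2 − rank ∂_3 = (6 − 5) − 0 = 1, and there is no ∂_3, so H_2 = Z.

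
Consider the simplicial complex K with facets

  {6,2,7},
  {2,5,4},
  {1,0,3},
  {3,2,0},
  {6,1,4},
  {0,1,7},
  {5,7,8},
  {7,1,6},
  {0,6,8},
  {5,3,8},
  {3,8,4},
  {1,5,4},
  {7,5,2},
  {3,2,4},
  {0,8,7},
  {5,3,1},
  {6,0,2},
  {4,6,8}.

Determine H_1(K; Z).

Order the vertices as 0 < 1 < 2 < 3 < 4 < 5 < 6 < 7 < 8. Listing each simplex with vertices in this order, K has dimension 2 with simplices:

  0-simplices (9): [0], [1], [2], [3], [4], [5], [6], [7], [8]
  1-simplices (27): (27 of them)
  2-simplices (18): [0,1,3], [0,1,7], [0,2,3], [0,2,6], [0,6,8], [0,7,8], [1,3,5], [1,4,5], [1,4,6], [1,6,7], [2,3,4], [2,4,5], [2,5,7], [2,6,7], [3,4,8], [3,5,8], [4,6,8], [5,7,8]

Hence C_0 ≅ Z^9, C_1 ≅ Z^27, C_2 ≅ Z^18.

Boundary ∂_1: C_1 → C_0 maps an edge to its endpoints' difference, ∂[p,q] = q − p. For instance
  ∂[4,8] = [8] − [4].
As a 9×27 matrix over Z this has rank 8, with invariant factors (1,1,1,1,1,1,1,1).

Boundary ∂_2: C_2 → C_1 maps a triangle to the signed sum of its edges. For instance
  ∂[0,2,3] = [2,3] − [0,3] + [0,2],
  ∂[1,4,6] = [4,6] − [1,6] + [1,4].
The resulting 27×18 matrix has rank 18, and its Smith normal form has invariant factors (1,1,1,1,1,1,1,1,1,1,1,1,1,1,1,1,1,2).

From H_k ≅ ker(∂_k) / im(∂_{k+1}) we obtain:

  H_1: rank ker ∂_1 − rank ∂_2 = (27 − 8) − 18 = 1, and ∂_2 has invariant factor 2 > 1, so H_1 = Z ⊕ Z/2Z.

H_1 = Z ⊕ Z/2Z.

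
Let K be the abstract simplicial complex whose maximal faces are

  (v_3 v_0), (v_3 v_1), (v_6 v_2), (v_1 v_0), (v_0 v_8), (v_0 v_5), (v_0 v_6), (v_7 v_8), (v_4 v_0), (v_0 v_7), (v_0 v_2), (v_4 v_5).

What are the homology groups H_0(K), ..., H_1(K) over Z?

Order the vertices as v_0 < v_1 < v_2 < v_3 < v_4 < v_5 < v_6 < v_7 < v_8. Listing each simplex with vertices in this order, K has dimension 1 with simplices:

  0-simplices (9): [v_0], [v_1], [v_2], [v_3], [v_4], [v_5], [v_6], [v_7], [v_8]
  1-simplices (12): [v_0,v_1], [v_0,v_2], [v_0,v_3], [v_0,v_4], [v_0,v_5], [v_0,v_6], [v_0,v_7], [v_0,v_8], [v_1,v_3], [v_2,v_6], [v_4,v_5], [v_7,v_8]

giving chain groups C_0 ≅ Z^9, C_1 ≅ Z^12.

∂_1: C_1 → C_0 maps an edge to its endpoints' difference, ∂[p,q] = q − p. For instance
  ∂[v_0,v_8] = [v_8] − [v_0].
The 9×12 boundary matrix has rank 8 and Smith normal form diag(1,1,1,1,1,1,1,1).

From H_k ≅ ker(∂_k) / im(∂_{k+1}) we obtain:

  H_0: rank C_0 − rank ∂_1 = 9 − 8 = 1, and the invariant factors of ∂_1 are all 1, so H_0 = Z.
  H_1: rank ker ∂_1 − rank ∂_2 = (12 − 8) − 0 = 4, and there is no ∂_2, so H_1 = Z^4.

As a check, the Euler characteristic is 9 − 12 = -3, which agrees with 1 − 4 = -3.
(K is a triangulation of a wedge of 4 circles.)

H_0 ≅ Z,  H_1 ≅ Z^4.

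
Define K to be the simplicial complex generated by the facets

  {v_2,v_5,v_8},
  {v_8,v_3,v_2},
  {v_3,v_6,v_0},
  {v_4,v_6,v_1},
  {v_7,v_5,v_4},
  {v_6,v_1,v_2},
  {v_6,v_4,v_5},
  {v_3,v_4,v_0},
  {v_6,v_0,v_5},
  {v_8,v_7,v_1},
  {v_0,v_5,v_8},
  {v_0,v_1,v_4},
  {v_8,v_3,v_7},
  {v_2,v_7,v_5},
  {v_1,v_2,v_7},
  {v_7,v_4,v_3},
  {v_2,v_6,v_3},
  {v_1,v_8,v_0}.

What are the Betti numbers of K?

K has 9 vertices, 27 edges, 18 triangles.
rank ∂_0 = 0, rank ∂_1 = 8 ⇒ b_0 = 9 − 0 − 8 = 1; all invariant factors of ∂_1 are 1 so no torsion. So H_0 ≅ Z.
rank ∂_1 = 8, rank ∂_2 = 18 ⇒ b_1 = 27 − 8 − 18 = 1; ∂_2 has invariant factor(s) [2] giving torsion. So H_1 ≅ Z ⊕ Z/2Z.
rank ∂_2 = 18, rank ∂_3 = 0 ⇒ b_2 = 18 − 18 − 0 = 0. So H_2 ≅ 0.

b_0 = 1, b_1 = 1, b_2 = 0.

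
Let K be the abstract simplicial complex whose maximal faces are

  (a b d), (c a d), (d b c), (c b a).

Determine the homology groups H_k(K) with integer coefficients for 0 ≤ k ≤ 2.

H_0 ≅ Z,  H_1 = 0,  H_2 ≅ Z.

We work with the vertex ordering a < b < c < d. The simplices of K, each written with vertices in increasing order, are:

  0-simplices (4): a, b, c, d
  1-simplices (6): ab, ac, ad, bc, bd, cd
  2-simplices (4): abc, abd, acd, bcd

Hence C_0 ≅ Z^4, C_1 ≅ Z^6, C_2 ≅ Z^4.

The boundary map ∂_1: C_1 → C_0 sends each edge [p,q] (with p < q) to q − p. For instance
  ∂ad = d − a.
The 4×6 boundary matrix has rank 3 and Smith normal form diag(1,1,1).

Boundary ∂_2: C_2 → C_1 maps a triangle to the signed sum of its edges. For instance
  ∂abd = bd − ad + ab,
  ∂abc = bc − ac + ab.
This gives a 6×4 integer matrix of rank 3; reducing to Smith normal form yields diagonal entries (1,1,1).

Reading off H_k = ker ∂_k / im ∂_{k+1}:

  H_0: rank C_0 − rank ∂_1 = 4 − 3 = 1, and the invariant factors of ∂_1 are all 1, so H_0 = Z.
  H_1: rank ker ∂_1 − rank ∂_2 = (6 − 3) − 3 = 0, and the invariant factors of ∂_2 are all 1, so H_1 = 0.
  H_2: rank ker ∂_2 − rank ∂_3 = (4 − 3) − 0 = 1, and there is no ∂_3, so H_2 = Z.

As a check, the Euler characteristic is 4 − 6 + 4 = 2, which agrees with 1 − 0 + 1 = 2.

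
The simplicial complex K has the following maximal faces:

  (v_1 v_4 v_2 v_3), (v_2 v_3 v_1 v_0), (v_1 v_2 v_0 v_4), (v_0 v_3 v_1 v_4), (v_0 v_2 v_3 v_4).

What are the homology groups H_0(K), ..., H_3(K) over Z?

H_0 = Z,  H_1 = 0,  H_2 = 0,  H_3 = Z.

We work with the vertex ordering v_0 < v_1 < v_2 < v_3 < v_4. The simplices of K, each written with vertices in increasing order, are:

  0-simplices (5): [v_0], [v_1], [v_2], [v_3], [v_4]
  1-simplices (10): [v_0,v_1], [v_0,v_2], [v_0,v_3], [v_0,v_4], [v_1,v_2], [v_1,v_3], [v_1,v_4], [v_2,v_3], [v_2,v_4], [v_3,v_4]
  2-simplices (10): [v_0,v_1,v_2], [v_0,v_1,v_3], [v_0,v_1,v_4], [v_0,v_2,v_3], [v_0,v_2,v_4], [v_0,v_3,v_4], [v_1,v_2,v_3], [v_1,v_2,v_4], [v_1,v_3,v_4], [v_2,v_3,v_4]
  3-simplices (5): [v_0,v_1,v_2,v_3], [v_0,v_1,v_2,v_4], [v_0,v_1,v_3,v_4], [v_0,v_2,v_3,v_4], [v_1,v_2,v_3,v_4]

so the chain groups are C_0 ≅ Z^5, C_1 ≅ Z^10, C_2 ≅ Z^10, C_3 ≅ Z^5.

The boundary map ∂_1: C_1 → C_0 sends each edge [p,q] (with p < q) to q − p. For instance
  ∂[v_0,v_2] = [v_2] − [v_0].
This gives a 5×10 integer matrix of rank 4; reducing to Smith normal form yields diagonal entries (1,1,1,1).

Boundary ∂_2: C_2 → C_1 acts by ∂[p,q,r] = [q,r] − [p,r] + [p,q]. For instance
  ∂[v_0,v_1,v_4] = [v_1,v_4] − [v_0,v_4] + [v_0,v_1],
  ∂[v_2,v_3,v_4] = [v_3,v_4] − [v_2,v_4] + [v_2,v_3].
This gives a 10×10 integer matrix of rank 6; reducing to Smith normal form yields diagonal entries (1,1,1,1,1,1).

∂_3: C_3 → C_2 sends each 3-simplex σ to the alternating sum Σ_i (−1)^i (σ with its i-th vertex removed). For instance
  ∂[v_0,v_1,v_2,v_4] = [v_1,v_2,v_4] − [v_0,v_2,v_4] + [v_0,v_1,v_4] − [v_0,v_1,v_2],
  ∂[v_0,v_1,v_2,v_3] = [v_1,v_2,v_3] − [v_0,v_2,v_3] + [v_0,v_1,v_3] − [v_0,v_1,v_2].
The resulting 10×5 matrix has rank 4, and its Smith normal form has invariant factors (1,1,1,1).

Reading off H_k = ker ∂_k / im ∂_{k+1}:

  H_0: rank C_0 − rank ∂_1 = 5 − 4 = 1, and the invariant factors of ∂_1 are all 1, so H_0 ≅ Z.
  H_1: rank ker ∂_1 − rank ∂_2 = (10 − 4) − 6 = 0, and the invariant factors of ∂_2 are all 1, so H_1 ≅ 0.
  H_2: rank ker ∂_2 − rank ∂_3 = (10 − 6) − 4 = 0, and the invariant factors of ∂_3 are all 1, so H_2 ≅ 0.
  H_3: rank ker ∂_3 − rank ∂_4 = (5 − 4) − 0 = 1, and there is no ∂_4, so H_3 ≅ Z.

(K is a triangulation of the 3-sphere S^3.)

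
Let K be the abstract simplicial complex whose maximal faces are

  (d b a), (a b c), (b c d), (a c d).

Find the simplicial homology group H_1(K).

K has 4 vertices, 6 edges, 4 triangles.
rank ∂_1 = 3, rank ∂_2 = 3 ⇒ b_1 = 6 − 3 − 3 = 0; all invariant factors of ∂_2 are 1 so no torsion. So H_1 ≅ 0.

H_1 = 0.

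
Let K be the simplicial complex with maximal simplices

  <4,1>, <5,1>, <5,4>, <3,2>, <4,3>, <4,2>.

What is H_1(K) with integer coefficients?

We work with the vertex ordering 1 < 2 < 3 < 4 < 5. The simplices of K, each written with vertices in increasing order, are:

  0-simplices (5): [1], [2], [3], [4], [5]
  1-simplices (6): [1,4], [1,5], [2,3], [2,4], [3,4], [4,5]

Hence C_0 ≅ Z^5, C_1 ≅ Z^6.

∂_1: C_1 → C_0 sends each edge [p,q] (with p < q) to q − p.
The 5×6 boundary matrix has rank 4 and Smith normal form diag(1,1,1,1).

Reading off H_k = ker ∂_k / im ∂_{k+1}:

  H_1: rank ker ∂_1 − rank ∂_2 = (6 − 4) − 0 = 2, and there is no ∂_2, so H_1 = Z^2.

H_1 ≅ Z^2.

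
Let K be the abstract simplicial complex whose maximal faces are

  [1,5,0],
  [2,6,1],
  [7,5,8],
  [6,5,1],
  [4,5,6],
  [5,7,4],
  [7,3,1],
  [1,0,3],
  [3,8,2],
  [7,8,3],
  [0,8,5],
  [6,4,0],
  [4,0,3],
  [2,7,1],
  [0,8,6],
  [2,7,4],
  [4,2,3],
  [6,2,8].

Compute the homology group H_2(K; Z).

Take the total order 0 < 1 < 2 < 3 < 4 < 5 < 6 < 7 < 8 on the vertex set. Then K (dimension 2) consists of the simplices:

  0-simplices (9): [0], [1], [2], [3], [4], [5], [6], [7], [8]
  1-simplices (27): (27 of them)
  2-simplices (18): [0,1,3], [0,1,5], [0,3,4], [0,4,6], [0,5,8], [0,6,8], [1,2,6], [1,2,7], [1,3,7], [1,5,6], [2,3,4], [2,3,8], [2,4,7], [2,6,8], [3,7,8], [4,5,6], [4,5,7], [5,7,8]

so the chain groups are C_0 ≅ Z^9, C_1 ≅ Z^27, C_2 ≅ Z^18.

The boundary map ∂_1: C_1 → C_0 is given by ∂[p,q] = [q] − [p].
This gives a 9×27 integer matrix of rank 8; reducing to Smith normal form yields diagonal entries (1,1,1,1,1,1,1,1).

Boundary ∂_2: C_2 → C_1 acts by ∂[p,q,r] = [q,r] − [p,r] + [p,q]. For instance
  ∂[3,7,8] = [7,8] − [3,8] + [3,7],
  ∂[0,4,6] = [4,6] − [0,6] + [0,4].
As a 27×18 matrix over Z this has rank 18, with invariant factors (1,1,1,1,1,1,1,1,1,1,1,1,1,1,1,1,1,2).

From H_k ≅ ker(∂_k) / im(∂_{k+1}) we obtain:

  H_2: rank ker ∂_2 − rank ∂_3 = (18 − 18) − 0 = 0, and there is no ∂_3, so H_2 = 0.

H_2 = 0.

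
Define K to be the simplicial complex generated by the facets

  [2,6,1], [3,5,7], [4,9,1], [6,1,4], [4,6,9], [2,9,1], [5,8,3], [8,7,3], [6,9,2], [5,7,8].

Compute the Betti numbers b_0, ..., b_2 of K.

We work with the vertex ordering 1 < 2 < 3 < 4 < 5 < 6 < 7 < 8 < 9. The simplices of K, each written with vertices in increasing order, are:

  0-simplices (9): [1], [2], [3], [4], [5], [6], [7], [8], [9]
  1-simplices (15): [1,2], [1,4], [1,6], [1,9], [2,6], [2,9], [3,5], [3,7], [3,8], [4,6], [4,9], [5,7], [5,8], [6,9], [7,8]
  2-simplices (10): [1,2,6], [1,2,9], [1,4,6], [1,4,9], [2,6,9], [3,5,7], [3,5,8], [3,7,8], [4,6,9], [5,7,8]

Hence C_0 ≅ Z^9, C_1 ≅ Z^15, C_2 ≅ Z^10.

The boundary map ∂_1: C_1 → C_0 is given by ∂[p,q] = [q] − [p]. For instance
  ∂[2,9] = [9] − [2].
As a 9×15 matrix over Z this has rank 7, with invariant factors (1,1,1,1,1,1,1).

∂_2: C_2 → C_1 acts by ∂[p,q,r] = [q,r] − [p,r] + [p,q]. For instance
  ∂[1,4,6] = [4,6] − [1,6] + [1,4],
  ∂[5,7,8] = [7,8] − [5,8] + [5,7].
As a 15×10 matrix over Z this has rank 8, with invariant factors (1,1,1,1,1,1,1,1).

Reading off H_k = ker ∂_k / im ∂_{k+1}:

  H_0: rank C_0 − rank ∂_1 = 9 − 7 = 2, and the invariant factors of ∂_1 are all 1, so H_0 = Z^2.
  H_1: rank ker ∂_1 − rank ∂_2 = (15 − 7) − 8 = 0, and the invariant factors of ∂_2 are all 1, so H_1 = 0.
  H_2: rank ker ∂_2 − rank ∂_3 = (10 − 8) − 0 = 2, and there is no ∂_3, so H_2 = Z^2.

Hence the Betti numbers are b_0 = 2, b_1 = 0, b_2 = 2.

b_0 = 2, b_1 = 0, b_2 = 2.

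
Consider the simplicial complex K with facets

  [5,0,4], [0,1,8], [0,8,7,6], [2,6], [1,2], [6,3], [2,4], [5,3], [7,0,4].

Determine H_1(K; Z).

Fix the vertex order 0 < 1 < 2 < 3 < 4 < 5 < 6 < 7 < 8 and write every simplex with vertices in increasing order. Then dim K = 3 and the simplices of K are:

  0-simplices (9): [0], [1], [2], [3], [4], [5], [6], [7], [8]
  1-simplices (17): [0,1], [0,4], [0,5], [0,6], [0,7], [0,8], [1,2], [1,8], [2,4], [2,6], [3,5], [3,6], [4,5], [4,7], [6,7], [6,8], [7,8]
  2-simplices (7): [0,1,8], [0,4,5], [0,4,7], [0,6,7], [0,6,8], [0,7,8], [6,7,8]
  3-simplices (1): [0,6,7,8]

giving chain groups C_0 ≅ Z^9, C_1 ≅ Z^17, C_2 ≅ Z^7, C_3 ≅ Z^1.

Boundary ∂_1: C_1 → C_0 sends each edge [p,q] (with p < q) to q − p. For instance
  ∂[0,7] = [7] − [0].
The 9×17 boundary matrix has rank 8 and Smith normal form diag(1,1,1,1,1,1,1,1).

The boundary map ∂_2: C_2 → C_1 acts by ∂[p,q,r] = [q,r] − [p,r] + [p,q]. For instance
  ∂[0,4,5] = [4,5] − [0,5] + [0,4],
  ∂[0,6,7] = [6,7] − [0,7] + [0,6].
The 17×7 boundary matrix has rank 6 and Smith normal form diag(1,1,1,1,1,1).

The boundary map ∂_3: C_3 → C_2 sends each 3-simplex σ to the alternating sum Σ_i (−1)^i (σ with its i-th vertex removed). For instance
  ∂[0,6,7,8] = [6,7,8] − [0,7,8] + [0,6,8] − [0,6,7].
This gives a 7×1 integer matrix of rank 1; reducing to Smith normal form yields diagonal entries (1).

Computing H_k = (kernel of ∂_k) / (image of ∂_{k+1}):

  H_1: rank ker ∂_1 − rank ∂_2 = (17 − 8) − 6 = 3, and the invariant factors of ∂_2 are all 1, so H_1 ≅ Z^3.

H_1 ≅ Z^3.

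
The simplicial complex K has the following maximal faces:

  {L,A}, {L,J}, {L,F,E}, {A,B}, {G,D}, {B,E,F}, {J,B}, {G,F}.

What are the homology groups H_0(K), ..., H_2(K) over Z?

H_0 ≅ Z,  H_1 ≅ Z^2,  H_2 = 0.

K has 8 vertices, 11 edges, 2 triangles.
rank ∂_0 = 0, rank ∂_1 = 7 ⇒ b_0 = 8 − 0 − 7 = 1; all invariant factors of ∂_1 are 1 so no torsion. So H_0 ≅ Z.
rank ∂_1 = 7, rank ∂_2 = 2 ⇒ b_1 = 11 − 7 − 2 = 2; all invariant factors of ∂_2 are 1 so no torsion. So H_1 ≅ Z^2.
rank ∂_2 = 2, rank ∂_3 = 0 ⇒ b_2 = 2 − 2 − 0 = 0. So H_2 ≅ 0.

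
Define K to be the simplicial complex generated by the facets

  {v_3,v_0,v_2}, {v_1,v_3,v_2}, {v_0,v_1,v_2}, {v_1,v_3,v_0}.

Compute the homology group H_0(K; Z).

H_0 = Z.

Take the total order v_0 < v_1 < v_2 < v_3 on the vertex set. Then K (dimension 2) consists of the simplices:

  0-simplices (4): [v_0], [v_1], [v_2], [v_3]
  1-simplices (6): [v_0,v_1], [v_0,v_2], [v_0,v_3], [v_1,v_2], [v_1,v_3], [v_2,v_3]
  2-simplices (4): [v_0,v_1,v_2], [v_0,v_1,v_3], [v_0,v_2,v_3], [v_1,v_2,v_3]

giving chain groups C_0 ≅ Z^4, C_1 ≅ Z^6, C_2 ≅ Z^4.

Boundary ∂_1: C_1 → C_0 is given by ∂[p,q] = [q] − [p].
This gives a 4×6 integer matrix of rank 3; reducing to Smith normal form yields diagonal entries (1,1,1).

∂_2: C_2 → C_1 sends each 2-simplex [p,q,r] to [q,r] − [p,r] + [p,q]. For instance
  ∂[v_0,v_1,v_3] = [v_1,v_3] − [v_0,v_3] + [v_0,v_1],
  ∂[v_1,v_2,v_3] = [v_2,v_3] − [v_1,v_3] + [v_1,v_2].
The resulting 6×4 matrix has rank 3, and its Smith normal form has invariant factors (1,1,1).

From H_k ≅ ker(∂_k) / im(∂_{k+1}) we obtain:

  H_0: rank C_0 − rank ∂_1 = 4 − 3 = 1, and the invariant factors of ∂_1 are all 1, so H_0 = Z.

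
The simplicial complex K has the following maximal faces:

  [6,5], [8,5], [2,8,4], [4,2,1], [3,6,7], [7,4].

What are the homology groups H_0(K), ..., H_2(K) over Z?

H_0 = Z,  H_1 = Z,  H_2 = 0.

We work with the vertex ordering 1 < 2 < 3 < 4 < 5 < 6 < 7 < 8. The simplices of K, each written with vertices in increasing order, are:

  0-simplices (8): [1], [2], [3], [4], [5], [6], [7], [8]
  1-simplices (11): [1,2], [1,4], [2,4], [2,8], [3,6], [3,7], [4,7], [4,8], [5,6], [5,8], [6,7]
  2-simplices (3): [1,2,4], [2,4,8], [3,6,7]

giving chain groups C_0 ≅ Z^8, C_1 ≅ Z^11, C_2 ≅ Z^3.

∂_1: C_1 → C_0 sends each edge [p,q] (with p < q) to q − p.
As a 8×11 matrix over Z this has rank 7, with invariant factors (1,1,1,1,1,1,1).

Boundary ∂_2: C_2 → C_1 maps a triangle to the signed sum of its edges. For instance
  ∂[3,6,7] = [6,7] − [3,7] + [3,6],
  ∂[1,2,4] = [2,4] − [1,4] + [1,2].
This gives a 11×3 integer matrix of rank 3; reducing to Smith normal form yields diagonal entries (1,1,1).

Now H_k = ker ∂_k / im ∂_{k+1}, so:

  H_0: rank C_0 − rank ∂_1 = 8 − 7 = 1, and the invariant factors of ∂_1 are all 1, so H_0 = Z.
  H_1: rank ker ∂_1 − rank ∂_2 = (11 − 7) − 3 = 1, and the invariant factors of ∂_2 are all 1, so H_1 = Z.
  H_2: rank ker ∂_2 − rank ∂_3 = (3 − 3) − 0 = 0, and there is no ∂_3, so H_2 = 0.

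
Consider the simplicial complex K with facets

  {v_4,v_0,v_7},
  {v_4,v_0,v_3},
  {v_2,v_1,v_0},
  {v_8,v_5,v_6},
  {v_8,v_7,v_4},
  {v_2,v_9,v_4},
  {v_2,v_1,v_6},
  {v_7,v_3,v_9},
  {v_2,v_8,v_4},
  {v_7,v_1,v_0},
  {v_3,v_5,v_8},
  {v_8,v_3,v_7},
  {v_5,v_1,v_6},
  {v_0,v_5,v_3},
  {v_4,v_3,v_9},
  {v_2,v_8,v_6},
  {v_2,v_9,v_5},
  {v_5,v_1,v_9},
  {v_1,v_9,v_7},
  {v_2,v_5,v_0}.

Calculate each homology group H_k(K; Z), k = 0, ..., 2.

H_0 = Z,  H_1 = Z ⊕ Z/2,  H_2 = 0.

We work with the vertex ordering v_0 < v_1 < v_2 < v_3 < v_4 < v_5 < v_6 < v_7 < v_8 < v_9. The simplices of K, each written with vertices in increasing order, are:

  0-simplices (10): [v_0], [v_1], [v_2], [v_3], [v_4], [v_5], [v_6], [v_7], [v_8], [v_9]
  1-simplices (30): (30 of them)
  2-simplices (20): (20 of them)

so the chain groups are C_0 ≅ Z^10, C_1 ≅ Z^30, C_2 ≅ Z^20.

Boundary ∂_1: C_1 → C_0 maps an edge to its endpoints' difference, ∂[p,q] = q − p. For instance
  ∂[v_2,v_6] = [v_6] − [v_2].
The 10×30 boundary matrix has rank 9 and Smith normal form diag(1,1,1,1,1,1,1,1,1).

Boundary ∂_2: C_2 → C_1 acts by ∂[p,q,r] = [q,r] − [p,r] + [p,q]. For instance
  ∂[v_0,v_1,v_7] = [v_1,v_7] − [v_0,v_7] + [v_0,v_1],
  ∂[v_2,v_6,v_8] = [v_6,v_8] − [v_2,v_8] + [v_2,v_6].
The resulting 30×20 matrix has rank 20, and its Smith normal form has invariant factors (1,1,1,1,1,1,1,1,1,1,1,1,1,1,1,1,1,1,1,2).

Reading off H_k = ker ∂_k / im ∂_{k+1}:

  H_0: rank C_0 − rank ∂_1 = 10 − 9 = 1, and the invariant factors of ∂_1 are all 1, so H_0 = Z.
  H_1: rank ker ∂_1 − rank ∂_2 = (30 − 9) − 20 = 1, and ∂_2 has invariant factor 2 > 1, so H_1 = Z ⊕ Z/2.
  H_2: rank ker ∂_2 − rank ∂_3 = (20 − 20) − 0 = 0, and there is no ∂_3, so H_2 = 0.

As a check, the Euler characteristic is 10 − 30 + 20 = 0, which agrees with 1 − 1 + 0 = 0.
(K is a triangulation of the Klein bottle.)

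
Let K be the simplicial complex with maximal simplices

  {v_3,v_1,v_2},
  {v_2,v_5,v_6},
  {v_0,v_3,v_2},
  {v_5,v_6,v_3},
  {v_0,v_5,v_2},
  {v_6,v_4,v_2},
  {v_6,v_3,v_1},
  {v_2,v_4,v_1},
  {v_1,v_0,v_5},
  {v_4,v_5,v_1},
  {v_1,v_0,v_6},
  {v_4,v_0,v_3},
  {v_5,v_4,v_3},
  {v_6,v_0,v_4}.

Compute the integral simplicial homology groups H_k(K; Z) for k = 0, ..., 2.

Order the vertices as v_0 < v_1 < v_2 < v_3 < v_4 < v_5 < v_6. Listing each simplex with vertices in this order, K has dimension 2 with simplices:

  0-simplices (7): [v_0], [v_1], [v_2], [v_3], [v_4], [v_5], [v_6]
  1-simplices (21): (21 of them)
  2-simplices (14): (14 of them)

so the chain groups are C_0 ≅ Z^7, C_1 ≅ Z^21, C_2 ≅ Z^14.

∂_1: C_1 → C_0 is given by ∂[p,q] = [q] − [p]. For instance
  ∂[v_3,v_5] = [v_5] − [v_3].
The resulting 7×21 matrix has rank 6, and its Smith normal form has invariant factors (1,1,1,1,1,1).

Boundary ∂_2: C_2 → C_1 maps a triangle to the signed sum of its edges. For instance
  ∂[v_0,v_4,v_6] = [v_4,v_6] − [v_0,v_6] + [v_0,v_4],
  ∂[v_1,v_4,v_5] = [v_4,v_5] − [v_1,v_5] + [v_1,v_4].
This gives a 21×14 integer matrix of rank 13; reducing to Smith normal form yields diagonal entries (1,1,1,1,1,1,1,1,1,1,1,1,1).

From H_k ≅ ker(∂_k) / im(∂_{k+1}) we obtain:

  H_0: rank C_0 − rank ∂_1 = 7 − 6 = 1, and the invariant factors of ∂_1 are all 1, so H_0 ≅ Z.
  H_1: rank ker ∂_1 − rank ∂_2 = (21 − 6) − 13 = 2, and the invariant factors of ∂_2 are all 1, so H_1 ≅ Z^2.
  H_2: rank ker ∂_2 − rank ∂_3 = (14 − 13) − 0 = 1, and there is no ∂_3, so H_2 ≅ Z.

As a check, the Euler characteristic is 7 − 21 + 14 = 0, which agrees with 1 − 2 + 1 = 0.

H_0 = Z,  H_1 = Z^2,  H_2 = Z.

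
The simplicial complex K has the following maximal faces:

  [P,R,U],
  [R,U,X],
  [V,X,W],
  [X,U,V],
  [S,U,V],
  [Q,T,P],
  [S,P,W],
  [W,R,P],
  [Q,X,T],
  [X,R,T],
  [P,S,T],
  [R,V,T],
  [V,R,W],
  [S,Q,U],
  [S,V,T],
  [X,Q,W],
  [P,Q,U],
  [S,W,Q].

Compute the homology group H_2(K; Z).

Take the total order P < Q < R < S < T < U < V < W < X on the vertex set. Then K (dimension 2) consists of the simplices:

  0-simplices (9): P, Q, R, S, T, U, V, W, X
  1-simplices (27): PQ, PR, PS, PT, PU, PW, QS, QT, QU, QW, QX, RT, RU, RV, RW, RX, ST, SU, SV, SW, TV, TX, UV, UX, VW, VX, WX
  2-simplices (18): PQT, PQU, PRU, PRW, PST, PSW, QSU, QSW, QTX, QWX, RTV, RTX, RUX, RVW, STV, SUV, UVX, VWX

so the chain groups are C_0 ≅ Z^9, C_1 ≅ Z^27, C_2 ≅ Z^18.

∂_1: C_1 → C_0 is given by ∂[p,q] = [q] − [p]. For instance
  ∂PT = T − P.
As a 9×27 matrix over Z this has rank 8, with invariant factors (1,1,1,1,1,1,1,1).

∂_2: C_2 → C_1 acts by ∂[p,q,r] = [q,r] − [p,r] + [p,q]. For instance
  ∂PQT = QT − PT + PQ,
  ∂QSU = SU − QU + QS.
The 27×18 boundary matrix has rank 18 and Smith normal form diag(1,1,1,1,1,1,1,1,1,1,1,1,1,1,1,1,1,2).

From H_k ≅ ker(∂_k) / im(∂_{k+1}) we obtain:

  H_2: rank ker ∂_2 − rank ∂_3 = (18 − 18) − 0 = 0, and there is no ∂_3, so H_2 ≅ 0.

H_2 = 0.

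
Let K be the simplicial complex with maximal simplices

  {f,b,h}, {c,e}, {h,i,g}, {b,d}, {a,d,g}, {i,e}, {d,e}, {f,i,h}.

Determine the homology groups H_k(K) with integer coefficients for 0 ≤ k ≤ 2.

Take the total order a < b < c < d < e < f < g < h < i on the vertex set. Then K (dimension 2) consists of the simplices:

  0-simplices (9): a, b, c, d, e, f, g, h, i
  1-simplices (14): ad, ag, bd, bf, bh, ce, de, dg, ei, fh, fi, gh, gi, hi
  2-simplices (4): adg, bfh, fhi, ghi

giving chain groups C_0 ≅ Z^9, C_1 ≅ Z^14, C_2 ≅ Z^4.

The boundary map ∂_1: C_1 → C_0 maps an edge to its endpoints' difference, ∂[p,q] = q − p.
As a 9×14 matrix over Z this has rank 8, with invariant factors (1,1,1,1,1,1,1,1).

∂_2: C_2 → C_1 acts by ∂[p,q,r] = [q,r] − [p,r] + [p,q]. For instance
  ∂adg = dg − ag + ad,
  ∂fhi = hi − fi + fh.
This gives a 14×4 integer matrix of rank 4; reducing to Smith normal form yields diagonal entries (1,1,1,1).

From H_k ≅ ker(∂_k) / im(∂_{k+1}) we obtain:

  H_0: rank C_0 − rank ∂_1 = 9 − 8 = 1, and the invariant factors of ∂_1 are all 1, so H_0 = Z.
  H_1: rank ker ∂_1 − rank ∂_2 = (14 − 8) − 4 = 2, and the invariant factors of ∂_2 are all 1, so H_1 = Z^2.
  H_2: rank ker ∂_2 − rank ∂_3 = (4 − 4) − 0 = 0, and there is no ∂_3, so H_2 = 0.

As a check, the Euler characteristic is 9 − 14 + 4 = -1, which agrees with 1 − 2 + 0 = -1.

H_0 = Z,  H_1 = Z^2,  H_2 = 0.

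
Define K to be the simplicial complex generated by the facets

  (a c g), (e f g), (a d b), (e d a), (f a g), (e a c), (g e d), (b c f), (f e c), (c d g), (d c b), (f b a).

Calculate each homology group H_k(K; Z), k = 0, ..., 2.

H_0 ≅ Z,  H_1 ≅ Z/2,  H_2 = 0.

Fix the vertex order a < b < c < d < e < f < g and write every simplex with vertices in increasing order. Then dim K = 2 and the simplices of K are:

  0-simplices (7): a, b, c, d, e, f, g
  1-simplices (18): ab, ac, ad, ae, af, ag, bc, bd, bf, cd, ce, cf, cg, de, dg, ef, eg, fg
  2-simplices (12): abd, abf, ace, acg, ade, afg, bcd, bcf, cdg, cef, deg, efg

Hence C_0 ≅ Z^7, C_1 ≅ Z^18, C_2 ≅ Z^12.

Boundary ∂_1: C_1 → C_0 sends each edge [p,q] (with p < q) to q − p. For instance
  ∂ef = f − e.
This gives a 7×18 integer matrix of rank 6; reducing to Smith normal form yields diagonal entries (1,1,1,1,1,1).

∂_2: C_2 → C_1 maps a triangle to the signed sum of its edges. For instance
  ∂deg = eg − dg + de,
  ∂bcd = cd − bd + bc.
The 18×12 boundary matrix has rank 12 and Smith normal form diag(1,1,1,1,1,1,1,1,1,1,1,2).

From H_k ≅ ker(∂_k) / im(∂_{k+1}) we obtain:

  H_0: rank C_0 − rank ∂_1 = 7 − 6 = 1, and the invariant factors of ∂_1 are all 1, so H_0 ≅ Z.
  H_1: rank ker ∂_1 − rank ∂_2 = (18 − 6) − 12 = 0, and ∂_2 has invariant factor 2 > 1, so H_1 ≅ Z/2.
  H_2: rank ker ∂_2 − rank ∂_3 = (12 − 12) − 0 = 0, and there is no ∂_3, so H_2 ≅ 0.

As a check, the Euler characteristic is 7 − 18 + 12 = 1, which agrees with 1 − 0 + 0 = 1.
(K is a triangulation of the real projective plane RP^2.)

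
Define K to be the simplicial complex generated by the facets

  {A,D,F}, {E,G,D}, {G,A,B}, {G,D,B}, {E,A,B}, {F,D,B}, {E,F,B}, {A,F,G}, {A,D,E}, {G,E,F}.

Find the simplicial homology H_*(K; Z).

H_0 = Z,  H_1 = Z/2Z,  H_2 = 0.

Fix the vertex order A < B < D < E < F < G and write every simplex with vertices in increasing order. Then dim K = 2 and the simplices of K are:

  0-simplices (6): A, B, D, E, F, G
  1-simplices (15): AB, AD, AE, AF, AG, BD, BE, BF, BG, DE, DF, DG, EF, EG, FG
  2-simplices (10): ABE, ABG, ADE, ADF, AFG, BDF, BDG, BEF, DEG, EFG

so the chain groups are C_0 ≅ Z^6, C_1 ≅ Z^15, C_2 ≅ Z^10.

∂_1: C_1 → C_0 maps an edge to its endpoints' difference, ∂[p,q] = q − p. For instance
  ∂AG = G − A.
As a 6×15 matrix over Z this has rank 5, with invariant factors (1,1,1,1,1).

∂_2: C_2 → C_1 maps a triangle to the signed sum of its edges. For instance
  ∂BEF = EF − BF + BE,
  ∂EFG = FG − EG + EF.
As a 15×10 matrix over Z this has rank 10, with invariant factors (1,1,1,1,1,1,1,1,1,2).

Reading off H_k = ker ∂_k / im ∂_{k+1}:

  H_0: rank C_0 − rank ∂_1 = 6 − 5 = 1, and the invariant factors of ∂_1 are all 1, so H_0 = Z.
  H_1: rank ker ∂_1 − rank ∂_2 = (15 − 5) − 10 = 0, and ∂_2 has invariant factor 2 > 1, so H_1 = Z/2Z.
  H_2: rank ker ∂_2 − rank ∂_3 = (10 − 10) − 0 = 0, and there is no ∂_3, so H_2 = 0.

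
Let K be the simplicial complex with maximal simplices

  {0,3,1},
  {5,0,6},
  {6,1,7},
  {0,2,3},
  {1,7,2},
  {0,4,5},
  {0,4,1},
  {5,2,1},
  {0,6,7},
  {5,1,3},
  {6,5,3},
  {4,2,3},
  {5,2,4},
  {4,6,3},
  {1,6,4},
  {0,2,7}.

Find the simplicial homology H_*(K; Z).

H_0 ≅ Z,  H_1 ≅ Z^2,  H_2 ≅ Z.

We work with the vertex ordering 0 < 1 < 2 < 3 < 4 < 5 < 6 < 7. The simplices of K, each written with vertices in increasing order, are:

  0-simplices (8): [0], [1], [2], [3], [4], [5], [6], [7]
  1-simplices (24): (24 of them)
  2-simplices (16): [0,1,3], [0,1,4], [0,2,3], [0,2,7], [0,4,5], [0,5,6], [0,6,7], [1,2,5], [1,2,7], [1,3,5], [1,4,6], [1,6,7], [2,3,4], [2,4,5], [3,4,6], [3,5,6]

so the chain groups are C_0 ≅ Z^8, C_1 ≅ Z^24, C_2 ≅ Z^16.

∂_1: C_1 → C_0 maps an edge to its endpoints' difference, ∂[p,q] = q − p.
The 8×24 boundary matrix has rank 7 and Smith normal form diag(1,1,1,1,1,1,1).

∂_2: C_2 → C_1 maps a triangle to the signed sum of its edges. For instance
  ∂[2,4,5] = [4,5] − [2,5] + [2,4],
  ∂[1,2,5] = [2,5] − [1,5] + [1,2].
As a 24×16 matrix over Z this has rank 15, with invariant factors (1,1,1,1,1,1,1,1,1,1,1,1,1,1,1).

Now H_k = ker ∂_k / im ∂_{k+1}, so:

  H_0: rank C_0 − rank ∂_1 = 8 − 7 = 1, and the invariant factors of ∂_1 are all 1, so H_0 ≅ Z.
  H_1: rank ker ∂_1 − rank ∂_2 = (24 − 7) − 15 = 2, and the invariant factors of ∂_2 are all 1, so H_1 ≅ Z^2.
  H_2: rank ker ∂_2 − rank ∂_3 = (16 − 15) − 0 = 1, and there is no ∂_3, so H_2 ≅ Z.

As a check, the Euler characteristic is 8 − 24 + 16 = 0, which agrees with 1 − 2 + 1 = 0.
(K is a triangulation of the torus T^2.)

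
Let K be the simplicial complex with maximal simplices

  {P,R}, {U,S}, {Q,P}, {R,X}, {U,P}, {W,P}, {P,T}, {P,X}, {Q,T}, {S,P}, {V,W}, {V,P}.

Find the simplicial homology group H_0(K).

Take the total order P < Q < R < S < T < U < V < W < X on the vertex set. Then K (dimension 1) consists of the simplices:

  0-simplices (9): P, Q, R, S, T, U, V, W, X
  1-simplices (12): PQ, PR, PS, PT, PU, PV, PW, PX, QT, RX, SU, VW

Hence C_0 ≅ Z^9, C_1 ≅ Z^12.

Boundary ∂_1: C_1 → C_0 is given by ∂[p,q] = [q] − [p].
This gives a 9×12 integer matrix of rank 8; reducing to Smith normal form yields diagonal entries (1,1,1,1,1,1,1,1).

Computing H_k = (kernel of ∂_k) / (image of ∂_{k+1}):

  H_0: rank C_0 − rank ∂_1 = 9 − 8 = 1, and the invariant factors of ∂_1 are all 1, so H_0 = Z.

(K is a triangulation of a wedge of 4 circles.)

H_0 = Z.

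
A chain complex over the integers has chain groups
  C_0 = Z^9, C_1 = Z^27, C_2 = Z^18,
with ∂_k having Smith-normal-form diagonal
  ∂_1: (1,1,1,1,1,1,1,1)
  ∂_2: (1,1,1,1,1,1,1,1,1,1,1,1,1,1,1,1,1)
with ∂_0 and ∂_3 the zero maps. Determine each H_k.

H_0: b_0 = 9 − 0 − 8 = 1; torsion from ∂_1 factors > 1: none. So H_0 = Z.
H_1: b_1 = 27 − 8 − 17 = 2; torsion from ∂_2 factors > 1: none. So H_1 = Z^2.
H_2: b_2 = 18 − 17 − 0 = 1; torsion from ∂_3 factors > 1: none. So H_2 = Z.

H_0 = Z,  H_1 = Z^2,  H_2 = Z.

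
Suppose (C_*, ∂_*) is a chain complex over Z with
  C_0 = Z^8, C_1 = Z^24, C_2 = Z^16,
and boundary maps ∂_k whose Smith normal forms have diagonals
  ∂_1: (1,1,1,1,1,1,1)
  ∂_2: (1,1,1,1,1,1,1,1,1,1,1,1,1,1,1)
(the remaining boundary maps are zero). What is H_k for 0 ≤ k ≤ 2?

H_0: b_0 = 8 − 0 − 7 = 1; torsion from ∂_1 factors > 1: none. So H_0 ≅ Z.
H_1: b_1 = 24 − 7 − 15 = 2; torsion from ∂_2 factors > 1: none. So H_1 ≅ Z^2.
H_2: b_2 = 16 − 15 − 0 = 1; torsion from ∂_3 factors > 1: none. So H_2 ≅ Z.

H_0 ≅ Z,  H_1 ≅ Z^2,  H_2 ≅ Z.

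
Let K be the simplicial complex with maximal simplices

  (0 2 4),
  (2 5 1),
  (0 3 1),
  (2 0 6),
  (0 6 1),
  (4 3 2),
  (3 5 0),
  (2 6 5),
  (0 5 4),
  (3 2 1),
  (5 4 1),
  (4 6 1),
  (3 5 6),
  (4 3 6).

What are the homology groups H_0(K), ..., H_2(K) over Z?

H_0 = Z,  H_1 = Z^2,  H_2 = Z.

Take the total order 0 < 1 < 2 < 3 < 4 < 5 < 6 on the vertex set. Then K (dimension 2) consists of the simplices:

  0-simplices (7): [0], [1], [2], [3], [4], [5], [6]
  1-simplices (21): [0,1], [0,2], [0,3], [0,4], [0,5], [0,6], [1,2], [1,3], [1,4], [1,5], [1,6], [2,3], [2,4], [2,5], [2,6], [3,4], [3,5], [3,6], [4,5], [4,6], [5,6]
  2-simplices (14): [0,1,3], [0,1,6], [0,2,4], [0,2,6], [0,3,5], [0,4,5], [1,2,3], [1,2,5], [1,4,5], [1,4,6], [2,3,4], [2,5,6], [3,4,6], [3,5,6]

giving chain groups C_0 ≅ Z^7, C_1 ≅ Z^21, C_2 ≅ Z^14.

Boundary ∂_1: C_1 → C_0 maps an edge to its endpoints' difference, ∂[p,q] = q − p. For instance
  ∂[4,6] = [6] − [4].
As a 7×21 matrix over Z this has rank 6, with invariant factors (1,1,1,1,1,1).

Boundary ∂_2: C_2 → C_1 acts by ∂[p,q,r] = [q,r] − [p,r] + [p,q]. For instance
  ∂[2,3,4] = [3,4] − [2,4] + [2,3],
  ∂[1,2,3] = [2,3] − [1,3] + [1,2].
The resulting 21×14 matrix has rank 13, and its Smith normal form has invariant factors (1,1,1,1,1,1,1,1,1,1,1,1,1).

From H_k ≅ ker(∂_k) / im(∂_{k+1}) we obtain:

  H_0: rank C_0 − rank ∂_1 = 7 − 6 = 1, and the invariant factors of ∂_1 are all 1, so H_0 = Z.
  H_1: rank ker ∂_1 − rank ∂_2 = (21 − 6) − 13 = 2, and the invariant factors of ∂_2 are all 1, so H_1 = Z^2.
  H_2: rank ker ∂_2 − rank ∂_3 = (14 − 13) − 0 = 1, and there is no ∂_3, so H_2 = Z.

As a check, the Euler characteristic is 7 − 21 + 14 = 0, which agrees with 1 − 2 + 1 = 0.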